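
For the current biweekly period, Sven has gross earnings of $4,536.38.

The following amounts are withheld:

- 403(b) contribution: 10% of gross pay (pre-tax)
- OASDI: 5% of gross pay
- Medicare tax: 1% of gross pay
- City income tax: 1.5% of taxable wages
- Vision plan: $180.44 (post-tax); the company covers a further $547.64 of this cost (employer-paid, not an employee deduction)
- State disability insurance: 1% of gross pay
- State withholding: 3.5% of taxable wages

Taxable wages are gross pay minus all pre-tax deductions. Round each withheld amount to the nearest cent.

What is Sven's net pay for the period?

$3,380.62

403(b) contribution: $4,536.38 × 0.1 = $453.64
Taxable wages = $4,536.38 − $453.64 = $4,082.74
City income tax: $4,082.74 × 0.015 = $61.24
State withholding: $4,082.74 × 0.035 = $142.90
OASDI: $4,536.38 × 0.05 = $226.82
State disability insurance: $4,536.38 × 0.01 = $45.36
Medicare tax: $4,536.38 × 0.01 = $45.36
Vision plan: $180.44
(Employer's $547.64 toward vision plan is not withheld from the employee.)
Total deductions = $453.64 + $61.24 + $142.90 + $226.82 + $45.36 + $45.36 + $180.44 = $1,155.76
Net pay = $4,536.38 − $1,155.76 = $3,380.62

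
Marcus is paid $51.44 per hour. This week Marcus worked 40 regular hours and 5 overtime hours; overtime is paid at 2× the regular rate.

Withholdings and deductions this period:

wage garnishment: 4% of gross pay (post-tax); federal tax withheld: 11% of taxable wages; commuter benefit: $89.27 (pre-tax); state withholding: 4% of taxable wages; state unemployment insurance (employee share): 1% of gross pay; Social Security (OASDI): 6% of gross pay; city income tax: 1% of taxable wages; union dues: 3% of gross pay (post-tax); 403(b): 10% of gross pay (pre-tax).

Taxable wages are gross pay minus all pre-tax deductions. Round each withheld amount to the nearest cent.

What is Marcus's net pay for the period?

$1,509.36

Regular pay: 40 × $51.44 = $2,057.60
Overtime pay: 5 × $51.44 × 2 = $514.40
Gross pay = $2,057.60 + $514.40 = $2,572.00
Commuter benefit: $89.27
403(b): $2,572.00 × 0.1 = $257.20
Pre-tax total = $89.27 + $257.20 = $346.47
Taxable wages = $2,572.00 − $346.47 = $2,225.53
City income tax: $2,225.53 × 0.01 = $22.26
Federal tax withheld: $2,225.53 × 0.11 = $244.81
State withholding: $2,225.53 × 0.04 = $89.02
Social Security (OASDI): $2,572.00 × 0.06 = $154.32
State unemployment insurance (employee share): $2,572.00 × 0.01 = $25.72
Wage garnishment: $2,572.00 × 0.04 = $102.88
Union dues: $2,572.00 × 0.03 = $77.16
Total deductions = $89.27 + $257.20 + $22.26 + $244.81 + $89.02 + $154.32 + $25.72 + $102.88 + $77.16 = $1,062.64
Net pay = $2,572.00 − $1,062.64 = $1,509.36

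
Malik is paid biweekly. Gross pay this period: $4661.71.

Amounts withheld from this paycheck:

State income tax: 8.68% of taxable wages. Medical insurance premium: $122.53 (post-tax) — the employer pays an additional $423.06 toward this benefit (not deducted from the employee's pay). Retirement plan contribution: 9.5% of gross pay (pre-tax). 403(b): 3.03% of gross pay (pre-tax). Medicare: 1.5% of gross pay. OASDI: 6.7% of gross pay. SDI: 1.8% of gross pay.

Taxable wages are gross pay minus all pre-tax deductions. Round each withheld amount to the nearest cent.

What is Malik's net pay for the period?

$3134.96

Retirement plan contribution: $4661.71 × 0.095 = $442.86
403(b): $4661.71 × 0.0303 = $141.25
Pre-tax total = $442.86 + $141.25 = $584.11
Taxable wages = $4661.71 − $584.11 = $4077.60
State income tax: $4077.60 × 0.0868 = $353.94
SDI: $4661.71 × 0.018 = $83.91
Medicare: $4661.71 × 0.015 = $69.93
OASDI: $4661.71 × 0.067 = $312.33
Medical insurance premium: $122.53
(Employer's $423.06 toward medical insurance premium is not withheld from the employee.)
Total deductions = $442.86 + $141.25 + $353.94 + $83.91 + $69.93 + $312.33 + $122.53 = $1526.75
Net pay = $4661.71 − $1526.75 = $3134.96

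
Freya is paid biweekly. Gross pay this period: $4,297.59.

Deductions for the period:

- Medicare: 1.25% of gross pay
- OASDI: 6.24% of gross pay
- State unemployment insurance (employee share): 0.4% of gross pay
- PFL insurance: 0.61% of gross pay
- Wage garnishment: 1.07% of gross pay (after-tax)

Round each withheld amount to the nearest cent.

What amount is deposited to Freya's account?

$3,886.31

Medicare: $4,297.59 × 0.0125 = $53.72
State unemployment insurance (employee share): $4,297.59 × 0.004 = $17.19
OASDI: $4,297.59 × 0.0624 = $268.17
PFL insurance: $4,297.59 × 0.0061 = $26.22
Wage garnishment: $4,297.59 × 0.0107 = $45.98
Total deductions = $53.72 + $17.19 + $268.17 + $26.22 + $45.98 = $411.28
Net pay = $4,297.59 − $411.28 = $3,886.31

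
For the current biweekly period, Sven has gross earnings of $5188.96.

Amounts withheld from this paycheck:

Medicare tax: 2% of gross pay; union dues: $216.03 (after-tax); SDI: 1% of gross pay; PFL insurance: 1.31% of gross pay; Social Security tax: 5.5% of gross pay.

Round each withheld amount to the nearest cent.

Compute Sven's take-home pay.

PFL insurance: $5188.96 × 0.0131 = $67.98
SDI: $5188.96 × 0.01 = $51.89
Social Security tax: $5188.96 × 0.055 = $285.39
Medicare tax: $5188.96 × 0.02 = $103.78
Union dues: $216.03
Total deductions = $67.98 + $51.89 + $285.39 + $103.78 + $216.03 = $725.07
Net pay = $5188.96 − $725.07 = $4463.89

$4463.89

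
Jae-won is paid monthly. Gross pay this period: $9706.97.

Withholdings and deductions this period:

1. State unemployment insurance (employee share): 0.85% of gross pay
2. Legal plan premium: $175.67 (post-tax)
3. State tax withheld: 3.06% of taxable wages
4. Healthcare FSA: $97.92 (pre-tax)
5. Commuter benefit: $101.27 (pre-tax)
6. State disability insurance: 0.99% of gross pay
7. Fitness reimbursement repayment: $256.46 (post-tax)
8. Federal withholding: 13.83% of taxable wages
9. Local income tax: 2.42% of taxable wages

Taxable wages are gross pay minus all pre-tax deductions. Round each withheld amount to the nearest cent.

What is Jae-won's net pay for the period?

Commuter benefit: $101.27
Healthcare FSA: $97.92
Pre-tax total = $101.27 + $97.92 = $199.19
Taxable wages = $9706.97 − $199.19 = $9507.78
Federal withholding: $9507.78 × 0.1383 = $1314.93
Local income tax: $9507.78 × 0.0242 = $230.09
State tax withheld: $9507.78 × 0.0306 = $290.94
State disability insurance: $9706.97 × 0.0099 = $96.10
State unemployment insurance (employee share): $9706.97 × 0.0085 = $82.51
Legal plan premium: $175.67
Fitness reimbursement repayment: $256.46
Total deductions = $101.27 + $97.92 + $1314.93 + $230.09 + $290.94 + $96.10 + $82.51 + $175.67 + $256.46 = $2645.89
Net pay = $9706.97 − $2645.89 = $7061.08

$7061.08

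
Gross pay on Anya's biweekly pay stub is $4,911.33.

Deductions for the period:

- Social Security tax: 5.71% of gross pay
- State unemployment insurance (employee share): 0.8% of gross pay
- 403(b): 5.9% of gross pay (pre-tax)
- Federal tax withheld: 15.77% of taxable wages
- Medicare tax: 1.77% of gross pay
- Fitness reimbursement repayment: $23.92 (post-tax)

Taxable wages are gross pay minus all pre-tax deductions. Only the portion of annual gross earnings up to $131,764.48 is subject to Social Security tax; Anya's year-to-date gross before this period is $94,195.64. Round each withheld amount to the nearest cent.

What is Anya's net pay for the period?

$3,462.16

403(b): $4,911.33 × 0.059 = $289.77
Taxable wages = $4,911.33 − $289.77 = $4,621.56
Federal tax withheld: $4,621.56 × 0.1577 = $728.82
State unemployment insurance (employee share): $4,911.33 × 0.008 = $39.29
Medicare tax: $4,911.33 × 0.0177 = $86.93
Social Security tax: cap not yet reached, full $4,911.33 is subject → $4,911.33 × 0.0571 = $280.44
Fitness reimbursement repayment: $23.92
Total deductions = $289.77 + $728.82 + $39.29 + $86.93 + $280.44 + $23.92 = $1,449.17
Net pay = $4,911.33 − $1,449.17 = $3,462.16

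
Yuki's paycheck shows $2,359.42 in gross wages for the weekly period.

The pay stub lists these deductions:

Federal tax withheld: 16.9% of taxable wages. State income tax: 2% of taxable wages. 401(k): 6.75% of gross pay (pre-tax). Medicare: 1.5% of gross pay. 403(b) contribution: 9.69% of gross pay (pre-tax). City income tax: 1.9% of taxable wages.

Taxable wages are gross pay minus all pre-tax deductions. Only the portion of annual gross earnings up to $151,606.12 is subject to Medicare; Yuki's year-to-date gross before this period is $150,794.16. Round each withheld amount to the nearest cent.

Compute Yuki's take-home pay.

$1,549.27

403(b) contribution: $2,359.42 × 0.0969 = $228.63
401(k): $2,359.42 × 0.0675 = $159.26
Pre-tax total = $228.63 + $159.26 = $387.89
Taxable wages = $2,359.42 − $387.89 = $1,971.53
State income tax: $1,971.53 × 0.02 = $39.43
City income tax: $1,971.53 × 0.019 = $37.46
Federal tax withheld: $1,971.53 × 0.169 = $333.19
Medicare: only $151,606.12 − $150,794.16 = $811.96 of this check is subject → $811.96 × 0.015 = $12.18
Total deductions = $228.63 + $159.26 + $39.43 + $37.46 + $333.19 + $12.18 = $810.15
Net pay = $2,359.42 − $810.15 = $1,549.27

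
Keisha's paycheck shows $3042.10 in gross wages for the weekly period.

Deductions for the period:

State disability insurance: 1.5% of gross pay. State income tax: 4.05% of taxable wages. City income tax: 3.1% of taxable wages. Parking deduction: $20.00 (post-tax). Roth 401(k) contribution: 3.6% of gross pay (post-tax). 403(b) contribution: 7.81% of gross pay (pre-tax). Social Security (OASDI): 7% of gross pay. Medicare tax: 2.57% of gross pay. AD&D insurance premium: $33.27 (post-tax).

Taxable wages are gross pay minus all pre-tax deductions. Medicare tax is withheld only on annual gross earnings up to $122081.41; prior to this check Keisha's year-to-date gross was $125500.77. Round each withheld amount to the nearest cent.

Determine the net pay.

$2182.62

403(b) contribution: $3042.10 × 0.0781 = $237.59
Taxable wages = $3042.10 − $237.59 = $2804.51
City income tax: $2804.51 × 0.031 = $86.94
State income tax: $2804.51 × 0.0405 = $113.58
State disability insurance: $3042.10 × 0.015 = $45.63
Medicare tax: annual cap $122081.41 already reached (YTD $125500.77), so $0.00
Social Security (OASDI): $3042.10 × 0.07 = $212.95
Roth 401(k) contribution: $3042.10 × 0.036 = $109.52
AD&D insurance premium: $33.27
Parking deduction: $20.00
Total deductions = $237.59 + $86.94 + $113.58 + $45.63 + $0.00 + $212.95 + $109.52 + $33.27 + $20.00 = $859.48
Net pay = $3042.10 − $859.48 = $2182.62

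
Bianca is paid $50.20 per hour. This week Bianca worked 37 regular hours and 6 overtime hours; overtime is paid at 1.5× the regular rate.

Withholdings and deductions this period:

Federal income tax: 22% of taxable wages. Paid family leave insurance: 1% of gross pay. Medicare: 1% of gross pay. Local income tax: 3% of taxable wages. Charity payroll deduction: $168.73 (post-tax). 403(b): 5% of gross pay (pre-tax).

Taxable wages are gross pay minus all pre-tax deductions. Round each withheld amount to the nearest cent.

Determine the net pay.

Regular pay: 37 × $50.20 = $1,857.40
Overtime pay: 6 × $50.20 × 1.5 = $451.80
Gross pay = $1,857.40 + $451.80 = $2,309.20
403(b): $2,309.20 × 0.05 = $115.46
Taxable wages = $2,309.20 − $115.46 = $2,193.74
Federal income tax: $2,193.74 × 0.22 = $482.62
Local income tax: $2,193.74 × 0.03 = $65.81
Medicare: $2,309.20 × 0.01 = $23.09
Paid family leave insurance: $2,309.20 × 0.01 = $23.09
Charity payroll deduction: $168.73
Total deductions = $115.46 + $482.62 + $65.81 + $23.09 + $23.09 + $168.73 = $878.80
Net pay = $2,309.20 − $878.80 = $1,430.40

$1,430.40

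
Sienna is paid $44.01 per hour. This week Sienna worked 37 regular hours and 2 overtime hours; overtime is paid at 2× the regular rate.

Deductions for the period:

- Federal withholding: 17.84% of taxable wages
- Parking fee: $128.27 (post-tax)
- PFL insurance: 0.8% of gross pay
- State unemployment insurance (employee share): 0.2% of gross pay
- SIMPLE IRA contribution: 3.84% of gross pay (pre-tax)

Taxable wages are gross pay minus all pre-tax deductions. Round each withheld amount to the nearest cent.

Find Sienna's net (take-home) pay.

Regular pay: 37 × $44.01 = $1,628.37
Overtime pay: 2 × $44.01 × 2 = $176.04
Gross pay = $1,628.37 + $176.04 = $1,804.41
SIMPLE IRA contribution: $1,804.41 × 0.0384 = $69.29
Taxable wages = $1,804.41 − $69.29 = $1,735.12
Federal withholding: $1,735.12 × 0.1784 = $309.55
State unemployment insurance (employee share): $1,804.41 × 0.002 = $3.61
PFL insurance: $1,804.41 × 0.008 = $14.44
Parking fee: $128.27
Total deductions = $69.29 + $309.55 + $3.61 + $14.44 + $128.27 = $525.16
Net pay = $1,804.41 − $525.16 = $1,279.25

$1,279.25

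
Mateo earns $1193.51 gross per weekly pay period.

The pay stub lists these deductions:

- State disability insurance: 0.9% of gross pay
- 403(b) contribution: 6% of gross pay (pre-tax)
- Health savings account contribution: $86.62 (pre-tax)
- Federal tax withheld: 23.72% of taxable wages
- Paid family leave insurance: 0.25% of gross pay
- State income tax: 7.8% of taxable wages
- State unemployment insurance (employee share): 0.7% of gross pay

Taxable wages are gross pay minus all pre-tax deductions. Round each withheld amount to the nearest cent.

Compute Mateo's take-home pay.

$686.89

403(b) contribution: $1193.51 × 0.06 = $71.61
Health savings account contribution: $86.62
Pre-tax total = $71.61 + $86.62 = $158.23
Taxable wages = $1193.51 − $158.23 = $1035.28
State income tax: $1035.28 × 0.078 = $80.75
Federal tax withheld: $1035.28 × 0.2372 = $245.57
State unemployment insurance (employee share): $1193.51 × 0.007 = $8.35
State disability insurance: $1193.51 × 0.009 = $10.74
Paid family leave insurance: $1193.51 × 0.0025 = $2.98
Total deductions = $71.61 + $86.62 + $80.75 + $245.57 + $8.35 + $10.74 + $2.98 = $506.62
Net pay = $1193.51 − $506.62 = $686.89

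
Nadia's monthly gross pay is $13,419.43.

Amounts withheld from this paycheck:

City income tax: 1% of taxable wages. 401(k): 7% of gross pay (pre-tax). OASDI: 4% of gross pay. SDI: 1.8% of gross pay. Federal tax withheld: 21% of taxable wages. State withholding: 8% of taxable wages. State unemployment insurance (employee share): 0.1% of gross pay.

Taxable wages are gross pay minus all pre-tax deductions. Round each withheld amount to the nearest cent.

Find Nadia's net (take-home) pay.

$7,944.30

401(k): $13,419.43 × 0.07 = $939.36
Taxable wages = $13,419.43 − $939.36 = $12,480.07
Federal tax withheld: $12,480.07 × 0.21 = $2,620.81
State withholding: $12,480.07 × 0.08 = $998.41
City income tax: $12,480.07 × 0.01 = $124.80
OASDI: $13,419.43 × 0.04 = $536.78
State unemployment insurance (employee share): $13,419.43 × 0.001 = $13.42
SDI: $13,419.43 × 0.018 = $241.55
Total deductions = $939.36 + $2,620.81 + $998.41 + $124.80 + $536.78 + $13.42 + $241.55 = $5,475.13
Net pay = $13,419.43 − $5,475.13 = $7,944.30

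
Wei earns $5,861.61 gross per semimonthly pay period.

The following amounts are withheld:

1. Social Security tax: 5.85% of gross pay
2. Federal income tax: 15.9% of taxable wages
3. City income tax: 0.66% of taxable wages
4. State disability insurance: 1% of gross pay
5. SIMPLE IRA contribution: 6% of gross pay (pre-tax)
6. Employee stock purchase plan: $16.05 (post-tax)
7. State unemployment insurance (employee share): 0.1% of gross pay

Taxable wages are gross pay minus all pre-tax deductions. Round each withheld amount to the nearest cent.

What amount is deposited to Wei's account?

$4,174.03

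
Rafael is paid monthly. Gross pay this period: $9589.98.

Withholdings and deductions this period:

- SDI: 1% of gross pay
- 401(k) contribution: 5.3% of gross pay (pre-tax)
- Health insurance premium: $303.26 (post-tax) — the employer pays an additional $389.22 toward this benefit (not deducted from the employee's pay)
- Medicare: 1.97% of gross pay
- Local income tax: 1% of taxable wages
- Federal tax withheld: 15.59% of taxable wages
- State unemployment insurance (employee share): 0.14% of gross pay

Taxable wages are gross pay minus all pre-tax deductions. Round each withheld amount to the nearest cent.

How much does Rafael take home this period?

401(k) contribution: $9589.98 × 0.053 = $508.27
Taxable wages = $9589.98 − $508.27 = $9081.71
Local income tax: $9081.71 × 0.01 = $90.82
Federal tax withheld: $9081.71 × 0.1559 = $1415.84
State unemployment insurance (employee share): $9589.98 × 0.0014 = $13.43
Medicare: $9589.98 × 0.0197 = $188.92
SDI: $9589.98 × 0.01 = $95.90
Health insurance premium: $303.26
(Employer's $389.22 toward health insurance premium is not withheld from the employee.)
Total deductions = $508.27 + $90.82 + $1415.84 + $13.43 + $188.92 + $95.90 + $303.26 = $2616.44
Net pay = $9589.98 − $2616.44 = $6973.54

$6973.54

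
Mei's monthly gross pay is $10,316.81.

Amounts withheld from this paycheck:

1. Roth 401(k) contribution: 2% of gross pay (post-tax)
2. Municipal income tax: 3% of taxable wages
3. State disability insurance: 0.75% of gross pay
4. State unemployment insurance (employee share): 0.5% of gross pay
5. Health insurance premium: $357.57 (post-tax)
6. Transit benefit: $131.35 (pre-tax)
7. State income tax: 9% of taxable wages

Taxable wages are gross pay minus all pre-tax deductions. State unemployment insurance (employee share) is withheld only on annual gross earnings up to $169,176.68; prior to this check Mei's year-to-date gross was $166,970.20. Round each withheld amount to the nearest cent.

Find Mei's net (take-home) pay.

$8,310.89

Transit benefit: $131.35
Taxable wages = $10,316.81 − $131.35 = $10,185.46
State income tax: $10,185.46 × 0.09 = $916.69
Municipal income tax: $10,185.46 × 0.03 = $305.56
State unemployment insurance (employee share): only $169,176.68 − $166,970.20 = $2,206.48 of this check is subject → $2,206.48 × 0.005 = $11.03
State disability insurance: $10,316.81 × 0.0075 = $77.38
Health insurance premium: $357.57
Roth 401(k) contribution: $10,316.81 × 0.02 = $206.34
Total deductions = $131.35 + $916.69 + $305.56 + $11.03 + $77.38 + $357.57 + $206.34 = $2,005.92
Net pay = $10,316.81 − $2,005.92 = $8,310.89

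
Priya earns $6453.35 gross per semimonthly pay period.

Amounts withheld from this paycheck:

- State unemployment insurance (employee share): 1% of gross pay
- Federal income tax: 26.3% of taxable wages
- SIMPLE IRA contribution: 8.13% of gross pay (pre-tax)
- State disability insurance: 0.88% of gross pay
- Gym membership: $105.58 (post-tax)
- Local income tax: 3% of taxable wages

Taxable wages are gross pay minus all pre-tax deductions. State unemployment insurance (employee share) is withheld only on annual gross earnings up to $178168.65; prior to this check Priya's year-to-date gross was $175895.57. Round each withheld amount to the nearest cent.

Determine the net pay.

$4006.48

SIMPLE IRA contribution: $6453.35 × 0.0813 = $524.66
Taxable wages = $6453.35 − $524.66 = $5928.69
Federal income tax: $5928.69 × 0.263 = $1559.25
Local income tax: $5928.69 × 0.03 = $177.86
State unemployment insurance (employee share): only $178168.65 − $175895.57 = $2273.08 of this check is subject → $2273.08 × 0.01 = $22.73
State disability insurance: $6453.35 × 0.0088 = $56.79
Gym membership: $105.58
Total deductions = $524.66 + $1559.25 + $177.86 + $22.73 + $56.79 + $105.58 = $2446.87
Net pay = $6453.35 − $2446.87 = $4006.48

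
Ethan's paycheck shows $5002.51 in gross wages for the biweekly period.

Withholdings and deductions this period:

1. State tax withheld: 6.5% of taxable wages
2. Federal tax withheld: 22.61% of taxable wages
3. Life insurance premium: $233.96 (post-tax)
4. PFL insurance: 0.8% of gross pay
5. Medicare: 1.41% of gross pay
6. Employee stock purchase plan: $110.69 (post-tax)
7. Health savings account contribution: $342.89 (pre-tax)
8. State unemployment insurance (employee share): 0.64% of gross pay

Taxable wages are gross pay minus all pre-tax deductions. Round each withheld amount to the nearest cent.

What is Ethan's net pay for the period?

Health savings account contribution: $342.89
Taxable wages = $5002.51 − $342.89 = $4659.62
Federal tax withheld: $4659.62 × 0.2261 = $1053.54
State tax withheld: $4659.62 × 0.065 = $302.88
Medicare: $5002.51 × 0.0141 = $70.54
State unemployment insurance (employee share): $5002.51 × 0.0064 = $32.02
PFL insurance: $5002.51 × 0.008 = $40.02
Employee stock purchase plan: $110.69
Life insurance premium: $233.96
Total deductions = $342.89 + $1053.54 + $302.88 + $70.54 + $32.02 + $40.02 + $110.69 + $233.96 = $2186.54
Net pay = $5002.51 − $2186.54 = $2815.97

$2815.97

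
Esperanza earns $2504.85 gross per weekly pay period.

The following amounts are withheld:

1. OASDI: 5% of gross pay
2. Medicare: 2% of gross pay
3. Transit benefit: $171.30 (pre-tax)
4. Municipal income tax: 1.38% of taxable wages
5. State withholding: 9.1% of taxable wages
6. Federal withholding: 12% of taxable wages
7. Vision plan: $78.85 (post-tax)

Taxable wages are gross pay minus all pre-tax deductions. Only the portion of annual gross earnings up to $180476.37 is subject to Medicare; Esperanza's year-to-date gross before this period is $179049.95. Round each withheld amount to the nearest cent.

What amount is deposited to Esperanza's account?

$1576.35

Transit benefit: $171.30
Taxable wages = $2504.85 − $171.30 = $2333.55
Municipal income tax: $2333.55 × 0.0138 = $32.20
State withholding: $2333.55 × 0.091 = $212.35
Federal withholding: $2333.55 × 0.12 = $280.03
OASDI: $2504.85 × 0.05 = $125.24
Medicare: only $180476.37 − $179049.95 = $1426.42 of this check is subject → $1426.42 × 0.02 = $28.53
Vision plan: $78.85
Total deductions = $171.30 + $32.20 + $212.35 + $280.03 + $125.24 + $28.53 + $78.85 = $928.50
Net pay = $2504.85 − $928.50 = $1576.35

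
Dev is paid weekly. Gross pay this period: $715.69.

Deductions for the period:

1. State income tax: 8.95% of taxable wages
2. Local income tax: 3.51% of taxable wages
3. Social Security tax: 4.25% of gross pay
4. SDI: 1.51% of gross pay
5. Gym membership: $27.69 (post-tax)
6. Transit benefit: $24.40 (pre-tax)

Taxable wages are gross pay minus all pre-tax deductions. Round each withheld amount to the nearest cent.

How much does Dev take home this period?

$536.24

Transit benefit: $24.40
Taxable wages = $715.69 − $24.40 = $691.29
Local income tax: $691.29 × 0.0351 = $24.26
State income tax: $691.29 × 0.0895 = $61.87
SDI: $715.69 × 0.0151 = $10.81
Social Security tax: $715.69 × 0.0425 = $30.42
Gym membership: $27.69
Total deductions = $24.40 + $24.26 + $61.87 + $10.81 + $30.42 + $27.69 = $179.45
Net pay = $715.69 − $179.45 = $536.24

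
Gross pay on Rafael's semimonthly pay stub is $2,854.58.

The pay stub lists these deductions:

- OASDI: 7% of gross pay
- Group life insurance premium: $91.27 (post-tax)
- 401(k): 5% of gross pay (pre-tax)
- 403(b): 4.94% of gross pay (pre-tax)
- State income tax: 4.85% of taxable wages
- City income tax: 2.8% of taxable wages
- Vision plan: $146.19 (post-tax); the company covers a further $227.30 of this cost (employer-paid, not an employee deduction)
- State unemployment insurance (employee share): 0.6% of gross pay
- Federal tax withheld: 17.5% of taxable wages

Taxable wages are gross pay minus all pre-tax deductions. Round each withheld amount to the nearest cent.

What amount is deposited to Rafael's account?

$1,469.85

403(b): $2,854.58 × 0.0494 = $141.02
401(k): $2,854.58 × 0.05 = $142.73
Pre-tax total = $141.02 + $142.73 = $283.75
Taxable wages = $2,854.58 − $283.75 = $2,570.83
Federal tax withheld: $2,570.83 × 0.175 = $449.90
State income tax: $2,570.83 × 0.0485 = $124.69
City income tax: $2,570.83 × 0.028 = $71.98
OASDI: $2,854.58 × 0.07 = $199.82
State unemployment insurance (employee share): $2,854.58 × 0.006 = $17.13
Group life insurance premium: $91.27
Vision plan: $146.19
(Employer's $227.30 toward vision plan is not withheld from the employee.)
Total deductions = $141.02 + $142.73 + $449.90 + $124.69 + $71.98 + $199.82 + $17.13 + $91.27 + $146.19 = $1,384.73
Net pay = $2,854.58 − $1,384.73 = $1,469.85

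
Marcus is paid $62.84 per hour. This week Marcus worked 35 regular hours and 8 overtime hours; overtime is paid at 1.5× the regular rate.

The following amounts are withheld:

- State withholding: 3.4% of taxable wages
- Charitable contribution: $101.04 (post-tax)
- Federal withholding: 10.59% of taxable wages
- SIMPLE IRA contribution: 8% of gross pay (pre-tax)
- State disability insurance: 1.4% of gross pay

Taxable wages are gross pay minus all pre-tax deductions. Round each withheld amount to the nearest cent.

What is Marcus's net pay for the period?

$2,194.68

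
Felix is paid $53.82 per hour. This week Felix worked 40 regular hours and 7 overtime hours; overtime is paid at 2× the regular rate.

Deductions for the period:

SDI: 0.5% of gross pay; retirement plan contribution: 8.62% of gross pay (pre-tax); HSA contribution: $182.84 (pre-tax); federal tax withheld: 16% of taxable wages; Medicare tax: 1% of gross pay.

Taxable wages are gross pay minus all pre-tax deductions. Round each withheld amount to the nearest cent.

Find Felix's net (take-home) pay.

$2,033.66

Regular pay: 40 × $53.82 = $2,152.80
Overtime pay: 7 × $53.82 × 2 = $753.48
Gross pay = $2,152.80 + $753.48 = $2,906.28
Retirement plan contribution: $2,906.28 × 0.0862 = $250.52
HSA contribution: $182.84
Pre-tax total = $250.52 + $182.84 = $433.36
Taxable wages = $2,906.28 − $433.36 = $2,472.92
Federal tax withheld: $2,472.92 × 0.16 = $395.67
Medicare tax: $2,906.28 × 0.01 = $29.06
SDI: $2,906.28 × 0.005 = $14.53
Total deductions = $250.52 + $182.84 + $395.67 + $29.06 + $14.53 = $872.62
Net pay = $2,906.28 − $872.62 = $2,033.66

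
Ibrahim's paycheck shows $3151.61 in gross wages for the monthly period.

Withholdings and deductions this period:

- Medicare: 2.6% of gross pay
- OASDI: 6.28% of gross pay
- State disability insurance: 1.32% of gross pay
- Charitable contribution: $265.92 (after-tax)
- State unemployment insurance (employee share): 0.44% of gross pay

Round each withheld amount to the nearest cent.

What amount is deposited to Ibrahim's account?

Medicare: $3151.61 × 0.026 = $81.94
OASDI: $3151.61 × 0.0628 = $197.92
State unemployment insurance (employee share): $3151.61 × 0.0044 = $13.87
State disability insurance: $3151.61 × 0.0132 = $41.60
Charitable contribution: $265.92
Total deductions = $81.94 + $197.92 + $13.87 + $41.60 + $265.92 = $601.25
Net pay = $3151.61 − $601.25 = $2550.36

$2550.36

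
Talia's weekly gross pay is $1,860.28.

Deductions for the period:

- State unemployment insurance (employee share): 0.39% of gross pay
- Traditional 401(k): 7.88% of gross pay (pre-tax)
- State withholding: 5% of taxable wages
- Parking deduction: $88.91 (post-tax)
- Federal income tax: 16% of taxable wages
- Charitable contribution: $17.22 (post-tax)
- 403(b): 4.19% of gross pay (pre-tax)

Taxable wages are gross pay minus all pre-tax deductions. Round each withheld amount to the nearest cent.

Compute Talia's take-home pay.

$1,178.84

Traditional 401(k): $1,860.28 × 0.0788 = $146.59
403(b): $1,860.28 × 0.0419 = $77.95
Pre-tax total = $146.59 + $77.95 = $224.54
Taxable wages = $1,860.28 − $224.54 = $1,635.74
Federal income tax: $1,635.74 × 0.16 = $261.72
State withholding: $1,635.74 × 0.05 = $81.79
State unemployment insurance (employee share): $1,860.28 × 0.0039 = $7.26
Charitable contribution: $17.22
Parking deduction: $88.91
Total deductions = $146.59 + $77.95 + $261.72 + $81.79 + $7.26 + $17.22 + $88.91 = $681.44
Net pay = $1,860.28 − $681.44 = $1,178.84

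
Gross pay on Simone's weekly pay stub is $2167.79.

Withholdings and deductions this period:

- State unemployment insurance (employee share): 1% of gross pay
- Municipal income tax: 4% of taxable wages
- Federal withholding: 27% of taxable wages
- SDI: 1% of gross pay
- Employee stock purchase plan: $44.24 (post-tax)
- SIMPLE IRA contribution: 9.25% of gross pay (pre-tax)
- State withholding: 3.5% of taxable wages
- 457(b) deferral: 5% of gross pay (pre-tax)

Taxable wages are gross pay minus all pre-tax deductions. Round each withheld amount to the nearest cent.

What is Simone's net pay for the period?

457(b) deferral: $2167.79 × 0.05 = $108.39
SIMPLE IRA contribution: $2167.79 × 0.0925 = $200.52
Pre-tax total = $108.39 + $200.52 = $308.91
Taxable wages = $2167.79 − $308.91 = $1858.88
State withholding: $1858.88 × 0.035 = $65.06
Municipal income tax: $1858.88 × 0.04 = $74.36
Federal withholding: $1858.88 × 0.27 = $501.90
SDI: $2167.79 × 0.01 = $21.68
State unemployment insurance (employee share): $2167.79 × 0.01 = $21.68
Employee stock purchase plan: $44.24
Total deductions = $108.39 + $200.52 + $65.06 + $74.36 + $501.90 + $21.68 + $21.68 + $44.24 = $1037.83
Net pay = $2167.79 − $1037.83 = $1129.96

$1129.96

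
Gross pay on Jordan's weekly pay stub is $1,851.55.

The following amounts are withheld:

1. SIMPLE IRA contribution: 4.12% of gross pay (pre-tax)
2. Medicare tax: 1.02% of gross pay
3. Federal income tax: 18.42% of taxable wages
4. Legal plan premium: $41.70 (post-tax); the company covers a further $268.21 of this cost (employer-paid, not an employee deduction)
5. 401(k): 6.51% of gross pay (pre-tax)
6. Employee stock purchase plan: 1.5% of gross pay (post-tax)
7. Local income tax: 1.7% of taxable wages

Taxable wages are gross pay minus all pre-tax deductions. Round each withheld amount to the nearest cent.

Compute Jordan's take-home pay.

SIMPLE IRA contribution: $1,851.55 × 0.0412 = $76.28
401(k): $1,851.55 × 0.0651 = $120.54
Pre-tax total = $76.28 + $120.54 = $196.82
Taxable wages = $1,851.55 − $196.82 = $1,654.73
Federal income tax: $1,654.73 × 0.1842 = $304.80
Local income tax: $1,654.73 × 0.017 = $28.13
Medicare tax: $1,851.55 × 0.0102 = $18.89
Legal plan premium: $41.70
Employee stock purchase plan: $1,851.55 × 0.015 = $27.77
(Employer's $268.21 toward legal plan premium is not withheld from the employee.)
Total deductions = $76.28 + $120.54 + $304.80 + $28.13 + $18.89 + $41.70 + $27.77 = $618.11
Net pay = $1,851.55 − $618.11 = $1,233.44

$1,233.44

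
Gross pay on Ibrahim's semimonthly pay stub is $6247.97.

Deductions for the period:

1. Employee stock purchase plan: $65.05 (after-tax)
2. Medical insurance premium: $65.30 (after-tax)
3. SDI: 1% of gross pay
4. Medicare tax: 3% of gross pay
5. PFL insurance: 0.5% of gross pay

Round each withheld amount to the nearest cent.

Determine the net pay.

Medicare tax: $6247.97 × 0.03 = $187.44
SDI: $6247.97 × 0.01 = $62.48
PFL insurance: $6247.97 × 0.005 = $31.24
Medical insurance premium: $65.30
Employee stock purchase plan: $65.05
Total deductions = $187.44 + $62.48 + $31.24 + $65.30 + $65.05 = $411.51
Net pay = $6247.97 − $411.51 = $5836.46

$5836.46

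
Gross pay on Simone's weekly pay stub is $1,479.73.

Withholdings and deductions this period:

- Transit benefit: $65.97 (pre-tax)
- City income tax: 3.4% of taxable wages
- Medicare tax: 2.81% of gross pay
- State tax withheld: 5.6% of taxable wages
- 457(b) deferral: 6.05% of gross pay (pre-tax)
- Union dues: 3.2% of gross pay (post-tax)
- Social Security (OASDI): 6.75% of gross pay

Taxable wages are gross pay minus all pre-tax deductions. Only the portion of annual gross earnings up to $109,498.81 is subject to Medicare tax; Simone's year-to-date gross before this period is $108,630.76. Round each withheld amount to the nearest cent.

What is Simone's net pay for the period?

$1,033.44

Transit benefit: $65.97
457(b) deferral: $1,479.73 × 0.0605 = $89.52
Pre-tax total = $65.97 + $89.52 = $155.49
Taxable wages = $1,479.73 − $155.49 = $1,324.24
City income tax: $1,324.24 × 0.034 = $45.02
State tax withheld: $1,324.24 × 0.056 = $74.16
Medicare tax: only $109,498.81 − $108,630.76 = $868.05 of this check is subject → $868.05 × 0.0281 = $24.39
Social Security (OASDI): $1,479.73 × 0.0675 = $99.88
Union dues: $1,479.73 × 0.032 = $47.35
Total deductions = $65.97 + $89.52 + $45.02 + $74.16 + $24.39 + $99.88 + $47.35 = $446.29
Net pay = $1,479.73 − $446.29 = $1,033.44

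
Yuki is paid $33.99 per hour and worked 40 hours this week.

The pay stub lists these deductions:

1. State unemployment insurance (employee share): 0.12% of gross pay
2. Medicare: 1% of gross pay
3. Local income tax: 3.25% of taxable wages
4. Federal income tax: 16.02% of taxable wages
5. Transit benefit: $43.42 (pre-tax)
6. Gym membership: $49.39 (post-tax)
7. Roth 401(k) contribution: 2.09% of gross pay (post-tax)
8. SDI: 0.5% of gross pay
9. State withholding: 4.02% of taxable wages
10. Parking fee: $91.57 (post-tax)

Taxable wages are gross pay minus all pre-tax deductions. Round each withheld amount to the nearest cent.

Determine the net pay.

$818.23

Gross pay: 40 × $33.99 = $1,359.60
Transit benefit: $43.42
Taxable wages = $1,359.60 − $43.42 = $1,316.18
Local income tax: $1,316.18 × 0.0325 = $42.78
State withholding: $1,316.18 × 0.0402 = $52.91
Federal income tax: $1,316.18 × 0.1602 = $210.85
SDI: $1,359.60 × 0.005 = $6.80
Medicare: $1,359.60 × 0.01 = $13.60
State unemployment insurance (employee share): $1,359.60 × 0.0012 = $1.63
Parking fee: $91.57
Roth 401(k) contribution: $1,359.60 × 0.0209 = $28.42
Gym membership: $49.39
Total deductions = $43.42 + $42.78 + $52.91 + $210.85 + $6.80 + $13.60 + $1.63 + $91.57 + $28.42 + $49.39 = $541.37
Net pay = $1,359.60 − $541.37 = $818.23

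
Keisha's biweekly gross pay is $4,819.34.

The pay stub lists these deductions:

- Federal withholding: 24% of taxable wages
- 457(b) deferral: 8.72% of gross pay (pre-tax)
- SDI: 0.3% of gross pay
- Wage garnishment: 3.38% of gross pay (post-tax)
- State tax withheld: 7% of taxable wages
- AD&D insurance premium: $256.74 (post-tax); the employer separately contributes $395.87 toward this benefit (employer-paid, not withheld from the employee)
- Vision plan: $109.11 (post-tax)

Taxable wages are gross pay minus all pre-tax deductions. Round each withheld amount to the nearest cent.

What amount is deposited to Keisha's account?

$2,492.17

457(b) deferral: $4,819.34 × 0.0872 = $420.25
Taxable wages = $4,819.34 − $420.25 = $4,399.09
State tax withheld: $4,399.09 × 0.07 = $307.94
Federal withholding: $4,399.09 × 0.24 = $1,055.78
SDI: $4,819.34 × 0.003 = $14.46
Vision plan: $109.11
AD&D insurance premium: $256.74
Wage garnishment: $4,819.34 × 0.0338 = $162.89
(Employer's $395.87 toward AD&D insurance premium is not withheld from the employee.)
Total deductions = $420.25 + $307.94 + $1,055.78 + $14.46 + $109.11 + $256.74 + $162.89 = $2,327.17
Net pay = $4,819.34 − $2,327.17 = $2,492.17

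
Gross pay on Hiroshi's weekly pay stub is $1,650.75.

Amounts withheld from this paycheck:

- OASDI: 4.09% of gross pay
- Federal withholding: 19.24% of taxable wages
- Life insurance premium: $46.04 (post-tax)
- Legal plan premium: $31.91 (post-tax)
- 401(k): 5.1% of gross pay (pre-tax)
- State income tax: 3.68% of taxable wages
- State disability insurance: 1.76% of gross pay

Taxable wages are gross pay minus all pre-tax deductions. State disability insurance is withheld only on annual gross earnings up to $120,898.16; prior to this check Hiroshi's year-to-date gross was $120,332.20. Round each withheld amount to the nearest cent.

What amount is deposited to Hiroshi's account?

$1,052.07

401(k): $1,650.75 × 0.051 = $84.19
Taxable wages = $1,650.75 − $84.19 = $1,566.56
State income tax: $1,566.56 × 0.0368 = $57.65
Federal withholding: $1,566.56 × 0.1924 = $301.41
State disability insurance: only $120,898.16 − $120,332.20 = $565.96 of this check is subject → $565.96 × 0.0176 = $9.96
OASDI: $1,650.75 × 0.0409 = $67.52
Legal plan premium: $31.91
Life insurance premium: $46.04
Total deductions = $84.19 + $57.65 + $301.41 + $9.96 + $67.52 + $31.91 + $46.04 = $598.68
Net pay = $1,650.75 − $598.68 = $1,052.07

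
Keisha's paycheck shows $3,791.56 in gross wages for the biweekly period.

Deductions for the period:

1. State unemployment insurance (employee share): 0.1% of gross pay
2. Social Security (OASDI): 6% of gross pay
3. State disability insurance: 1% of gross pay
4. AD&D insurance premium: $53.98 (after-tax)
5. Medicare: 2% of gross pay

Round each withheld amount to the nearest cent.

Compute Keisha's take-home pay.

Social Security (OASDI): $3,791.56 × 0.06 = $227.49
State unemployment insurance (employee share): $3,791.56 × 0.001 = $3.79
State disability insurance: $3,791.56 × 0.01 = $37.92
Medicare: $3,791.56 × 0.02 = $75.83
AD&D insurance premium: $53.98
Total deductions = $227.49 + $3.79 + $37.92 + $75.83 + $53.98 = $399.01
Net pay = $3,791.56 − $399.01 = $3,392.55

$3,392.55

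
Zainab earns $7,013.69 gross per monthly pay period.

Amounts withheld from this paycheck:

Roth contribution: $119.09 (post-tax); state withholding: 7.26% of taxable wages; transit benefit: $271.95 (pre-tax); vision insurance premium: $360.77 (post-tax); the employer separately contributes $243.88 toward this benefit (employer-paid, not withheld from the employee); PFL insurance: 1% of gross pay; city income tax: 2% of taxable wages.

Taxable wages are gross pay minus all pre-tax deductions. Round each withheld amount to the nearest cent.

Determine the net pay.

$5,567.46

Transit benefit: $271.95
Taxable wages = $7,013.69 − $271.95 = $6,741.74
City income tax: $6,741.74 × 0.02 = $134.83
State withholding: $6,741.74 × 0.0726 = $489.45
PFL insurance: $7,013.69 × 0.01 = $70.14
Roth contribution: $119.09
Vision insurance premium: $360.77
(Employer's $243.88 toward vision insurance premium is not withheld from the employee.)
Total deductions = $271.95 + $134.83 + $489.45 + $70.14 + $119.09 + $360.77 = $1,446.23
Net pay = $7,013.69 − $1,446.23 = $5,567.46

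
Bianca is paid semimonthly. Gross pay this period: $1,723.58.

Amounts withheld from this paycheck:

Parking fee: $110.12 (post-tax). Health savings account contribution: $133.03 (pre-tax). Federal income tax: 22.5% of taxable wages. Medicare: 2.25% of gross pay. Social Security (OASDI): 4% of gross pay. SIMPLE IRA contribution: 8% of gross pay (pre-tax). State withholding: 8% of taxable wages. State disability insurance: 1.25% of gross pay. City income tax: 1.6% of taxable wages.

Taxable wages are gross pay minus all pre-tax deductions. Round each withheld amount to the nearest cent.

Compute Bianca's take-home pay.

$746.98

SIMPLE IRA contribution: $1,723.58 × 0.08 = $137.89
Health savings account contribution: $133.03
Pre-tax total = $137.89 + $133.03 = $270.92
Taxable wages = $1,723.58 − $270.92 = $1,452.66
Federal income tax: $1,452.66 × 0.225 = $326.85
State withholding: $1,452.66 × 0.08 = $116.21
City income tax: $1,452.66 × 0.016 = $23.24
State disability insurance: $1,723.58 × 0.0125 = $21.54
Medicare: $1,723.58 × 0.0225 = $38.78
Social Security (OASDI): $1,723.58 × 0.04 = $68.94
Parking fee: $110.12
Total deductions = $137.89 + $133.03 + $326.85 + $116.21 + $23.24 + $21.54 + $38.78 + $68.94 + $110.12 = $976.60
Net pay = $1,723.58 − $976.60 = $746.98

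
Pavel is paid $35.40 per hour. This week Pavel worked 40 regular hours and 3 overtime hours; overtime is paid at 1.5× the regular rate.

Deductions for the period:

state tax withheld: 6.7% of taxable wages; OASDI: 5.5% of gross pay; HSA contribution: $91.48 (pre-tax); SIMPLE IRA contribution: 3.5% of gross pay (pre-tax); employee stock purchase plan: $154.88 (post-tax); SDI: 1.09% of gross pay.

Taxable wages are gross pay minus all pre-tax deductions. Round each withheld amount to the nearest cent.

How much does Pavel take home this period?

Regular pay: 40 × $35.40 = $1,416.00
Overtime pay: 3 × $35.40 × 1.5 = $159.30
Gross pay = $1,416.00 + $159.30 = $1,575.30
SIMPLE IRA contribution: $1,575.30 × 0.035 = $55.14
HSA contribution: $91.48
Pre-tax total = $55.14 + $91.48 = $146.62
Taxable wages = $1,575.30 − $146.62 = $1,428.68
State tax withheld: $1,428.68 × 0.067 = $95.72
OASDI: $1,575.30 × 0.055 = $86.64
SDI: $1,575.30 × 0.0109 = $17.17
Employee stock purchase plan: $154.88
Total deductions = $55.14 + $91.48 + $95.72 + $86.64 + $17.17 + $154.88 = $501.03
Net pay = $1,575.30 − $501.03 = $1,074.27

$1,074.27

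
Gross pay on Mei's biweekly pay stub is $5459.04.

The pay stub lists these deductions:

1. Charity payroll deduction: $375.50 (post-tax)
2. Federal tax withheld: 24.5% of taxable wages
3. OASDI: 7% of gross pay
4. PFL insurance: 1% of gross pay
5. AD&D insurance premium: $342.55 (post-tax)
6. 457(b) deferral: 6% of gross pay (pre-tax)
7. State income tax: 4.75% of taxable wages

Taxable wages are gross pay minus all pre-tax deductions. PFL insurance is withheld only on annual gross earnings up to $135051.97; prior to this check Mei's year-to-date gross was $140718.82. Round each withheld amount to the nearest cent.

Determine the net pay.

457(b) deferral: $5459.04 × 0.06 = $327.54
Taxable wages = $5459.04 − $327.54 = $5131.50
Federal tax withheld: $5131.50 × 0.245 = $1257.22
State income tax: $5131.50 × 0.0475 = $243.75
PFL insurance: annual cap $135051.97 already reached (YTD $140718.82), so $0.00
OASDI: $5459.04 × 0.07 = $382.13
Charity payroll deduction: $375.50
AD&D insurance premium: $342.55
Total deductions = $327.54 + $1257.22 + $243.75 + $0.00 + $382.13 + $375.50 + $342.55 = $2928.69
Net pay = $5459.04 − $2928.69 = $2530.35

$2530.35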